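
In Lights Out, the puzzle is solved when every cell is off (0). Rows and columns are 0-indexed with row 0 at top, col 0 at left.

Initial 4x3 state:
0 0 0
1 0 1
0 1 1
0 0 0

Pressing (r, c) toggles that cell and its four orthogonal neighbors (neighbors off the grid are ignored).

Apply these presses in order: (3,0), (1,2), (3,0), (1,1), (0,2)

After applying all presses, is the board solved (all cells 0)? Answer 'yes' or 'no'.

After press 1 at (3,0):
0 0 0
1 0 1
1 1 1
1 1 0

After press 2 at (1,2):
0 0 1
1 1 0
1 1 0
1 1 0

After press 3 at (3,0):
0 0 1
1 1 0
0 1 0
0 0 0

After press 4 at (1,1):
0 1 1
0 0 1
0 0 0
0 0 0

After press 5 at (0,2):
0 0 0
0 0 0
0 0 0
0 0 0

Lights still on: 0

Answer: yes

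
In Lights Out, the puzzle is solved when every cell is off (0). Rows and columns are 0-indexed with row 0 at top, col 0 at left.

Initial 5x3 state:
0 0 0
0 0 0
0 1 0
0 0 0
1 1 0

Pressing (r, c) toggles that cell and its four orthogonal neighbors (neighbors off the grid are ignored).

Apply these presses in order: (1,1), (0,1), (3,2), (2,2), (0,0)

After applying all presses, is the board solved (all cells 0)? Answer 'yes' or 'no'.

Answer: no

Derivation:
After press 1 at (1,1):
0 1 0
1 1 1
0 0 0
0 0 0
1 1 0

After press 2 at (0,1):
1 0 1
1 0 1
0 0 0
0 0 0
1 1 0

After press 3 at (3,2):
1 0 1
1 0 1
0 0 1
0 1 1
1 1 1

After press 4 at (2,2):
1 0 1
1 0 0
0 1 0
0 1 0
1 1 1

After press 5 at (0,0):
0 1 1
0 0 0
0 1 0
0 1 0
1 1 1

Lights still on: 7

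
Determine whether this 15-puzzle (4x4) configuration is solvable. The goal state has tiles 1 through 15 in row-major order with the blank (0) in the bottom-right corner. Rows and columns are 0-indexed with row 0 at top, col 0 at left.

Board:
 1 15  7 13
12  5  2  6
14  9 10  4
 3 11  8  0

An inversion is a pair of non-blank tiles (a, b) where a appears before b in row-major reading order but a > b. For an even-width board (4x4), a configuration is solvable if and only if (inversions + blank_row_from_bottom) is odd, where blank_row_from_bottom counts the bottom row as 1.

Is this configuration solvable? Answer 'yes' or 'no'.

Answer: yes

Derivation:
Inversions: 56
Blank is in row 3 (0-indexed from top), which is row 1 counting from the bottom (bottom = 1).
56 + 1 = 57, which is odd, so the puzzle is solvable.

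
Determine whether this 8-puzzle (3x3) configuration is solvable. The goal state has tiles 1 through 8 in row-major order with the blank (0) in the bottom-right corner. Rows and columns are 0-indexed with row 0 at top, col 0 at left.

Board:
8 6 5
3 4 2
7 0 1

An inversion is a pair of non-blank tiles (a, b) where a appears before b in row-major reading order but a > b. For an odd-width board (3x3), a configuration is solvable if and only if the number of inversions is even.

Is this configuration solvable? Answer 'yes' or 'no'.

Inversions (pairs i<j in row-major order where tile[i] > tile[j] > 0): 22
22 is even, so the puzzle is solvable.

Answer: yes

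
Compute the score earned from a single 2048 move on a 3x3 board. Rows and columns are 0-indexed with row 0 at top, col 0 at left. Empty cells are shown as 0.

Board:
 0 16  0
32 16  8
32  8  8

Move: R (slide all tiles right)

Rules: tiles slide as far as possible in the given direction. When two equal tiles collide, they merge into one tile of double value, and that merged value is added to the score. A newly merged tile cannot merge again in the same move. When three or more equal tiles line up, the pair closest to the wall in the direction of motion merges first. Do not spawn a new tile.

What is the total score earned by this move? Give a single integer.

Slide right:
row 0: [0, 16, 0] -> [0, 0, 16]  score +0 (running 0)
row 1: [32, 16, 8] -> [32, 16, 8]  score +0 (running 0)
row 2: [32, 8, 8] -> [0, 32, 16]  score +16 (running 16)
Board after move:
 0  0 16
32 16  8
 0 32 16

Answer: 16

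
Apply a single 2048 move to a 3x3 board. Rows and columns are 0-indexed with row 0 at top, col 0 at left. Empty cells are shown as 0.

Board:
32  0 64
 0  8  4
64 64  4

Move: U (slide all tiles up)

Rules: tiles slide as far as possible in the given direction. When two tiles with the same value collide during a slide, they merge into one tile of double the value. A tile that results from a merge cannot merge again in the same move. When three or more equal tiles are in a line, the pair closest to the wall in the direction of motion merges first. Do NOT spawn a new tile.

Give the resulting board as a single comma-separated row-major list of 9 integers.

Slide up:
col 0: [32, 0, 64] -> [32, 64, 0]
col 1: [0, 8, 64] -> [8, 64, 0]
col 2: [64, 4, 4] -> [64, 8, 0]

Answer: 32, 8, 64, 64, 64, 8, 0, 0, 0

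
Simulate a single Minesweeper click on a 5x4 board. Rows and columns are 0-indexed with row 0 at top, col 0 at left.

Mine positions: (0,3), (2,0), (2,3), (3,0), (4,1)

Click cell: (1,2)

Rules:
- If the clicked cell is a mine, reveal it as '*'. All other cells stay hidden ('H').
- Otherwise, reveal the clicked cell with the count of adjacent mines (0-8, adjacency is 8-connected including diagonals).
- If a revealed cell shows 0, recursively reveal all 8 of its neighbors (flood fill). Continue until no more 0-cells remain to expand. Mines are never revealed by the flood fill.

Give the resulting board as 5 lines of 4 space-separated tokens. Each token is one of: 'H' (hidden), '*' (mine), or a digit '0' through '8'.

H H H H
H H 2 H
H H H H
H H H H
H H H H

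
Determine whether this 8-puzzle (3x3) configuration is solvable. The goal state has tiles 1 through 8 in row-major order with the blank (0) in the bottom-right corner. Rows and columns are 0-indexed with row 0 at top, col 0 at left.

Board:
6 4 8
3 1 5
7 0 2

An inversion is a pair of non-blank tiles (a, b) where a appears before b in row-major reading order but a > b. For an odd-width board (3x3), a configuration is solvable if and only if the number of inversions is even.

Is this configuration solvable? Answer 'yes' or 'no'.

Inversions (pairs i<j in row-major order where tile[i] > tile[j] > 0): 17
17 is odd, so the puzzle is not solvable.

Answer: no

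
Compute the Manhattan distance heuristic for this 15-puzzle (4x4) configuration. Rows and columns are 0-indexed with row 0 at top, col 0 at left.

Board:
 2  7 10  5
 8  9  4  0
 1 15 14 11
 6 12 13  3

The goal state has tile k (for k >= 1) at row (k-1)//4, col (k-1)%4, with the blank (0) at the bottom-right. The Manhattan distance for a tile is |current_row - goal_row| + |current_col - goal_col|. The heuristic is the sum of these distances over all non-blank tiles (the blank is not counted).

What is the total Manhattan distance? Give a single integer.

Tile 2: at (0,0), goal (0,1), distance |0-0|+|0-1| = 1
Tile 7: at (0,1), goal (1,2), distance |0-1|+|1-2| = 2
Tile 10: at (0,2), goal (2,1), distance |0-2|+|2-1| = 3
Tile 5: at (0,3), goal (1,0), distance |0-1|+|3-0| = 4
Tile 8: at (1,0), goal (1,3), distance |1-1|+|0-3| = 3
Tile 9: at (1,1), goal (2,0), distance |1-2|+|1-0| = 2
Tile 4: at (1,2), goal (0,3), distance |1-0|+|2-3| = 2
Tile 1: at (2,0), goal (0,0), distance |2-0|+|0-0| = 2
Tile 15: at (2,1), goal (3,2), distance |2-3|+|1-2| = 2
Tile 14: at (2,2), goal (3,1), distance |2-3|+|2-1| = 2
Tile 11: at (2,3), goal (2,2), distance |2-2|+|3-2| = 1
Tile 6: at (3,0), goal (1,1), distance |3-1|+|0-1| = 3
Tile 12: at (3,1), goal (2,3), distance |3-2|+|1-3| = 3
Tile 13: at (3,2), goal (3,0), distance |3-3|+|2-0| = 2
Tile 3: at (3,3), goal (0,2), distance |3-0|+|3-2| = 4
Sum: 1 + 2 + 3 + 4 + 3 + 2 + 2 + 2 + 2 + 2 + 1 + 3 + 3 + 2 + 4 = 36

Answer: 36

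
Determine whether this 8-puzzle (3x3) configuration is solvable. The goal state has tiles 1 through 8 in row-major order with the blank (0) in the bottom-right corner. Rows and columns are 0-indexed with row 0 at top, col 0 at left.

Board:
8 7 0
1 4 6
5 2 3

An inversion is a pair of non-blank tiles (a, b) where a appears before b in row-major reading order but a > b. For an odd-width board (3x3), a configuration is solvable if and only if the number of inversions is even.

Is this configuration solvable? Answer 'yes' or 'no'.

Answer: yes

Derivation:
Inversions (pairs i<j in row-major order where tile[i] > tile[j] > 0): 20
20 is even, so the puzzle is solvable.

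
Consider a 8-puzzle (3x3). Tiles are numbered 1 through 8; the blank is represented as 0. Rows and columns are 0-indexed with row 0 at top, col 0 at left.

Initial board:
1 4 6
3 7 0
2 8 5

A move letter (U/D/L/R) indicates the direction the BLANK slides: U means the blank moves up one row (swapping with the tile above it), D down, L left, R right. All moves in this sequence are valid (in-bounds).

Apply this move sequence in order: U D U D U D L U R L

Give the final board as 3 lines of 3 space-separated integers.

Answer: 1 0 6
3 4 7
2 8 5

Derivation:
After move 1 (U):
1 4 0
3 7 6
2 8 5

After move 2 (D):
1 4 6
3 7 0
2 8 5

After move 3 (U):
1 4 0
3 7 6
2 8 5

After move 4 (D):
1 4 6
3 7 0
2 8 5

After move 5 (U):
1 4 0
3 7 6
2 8 5

After move 6 (D):
1 4 6
3 7 0
2 8 5

After move 7 (L):
1 4 6
3 0 7
2 8 5

After move 8 (U):
1 0 6
3 4 7
2 8 5

After move 9 (R):
1 6 0
3 4 7
2 8 5

After move 10 (L):
1 0 6
3 4 7
2 8 5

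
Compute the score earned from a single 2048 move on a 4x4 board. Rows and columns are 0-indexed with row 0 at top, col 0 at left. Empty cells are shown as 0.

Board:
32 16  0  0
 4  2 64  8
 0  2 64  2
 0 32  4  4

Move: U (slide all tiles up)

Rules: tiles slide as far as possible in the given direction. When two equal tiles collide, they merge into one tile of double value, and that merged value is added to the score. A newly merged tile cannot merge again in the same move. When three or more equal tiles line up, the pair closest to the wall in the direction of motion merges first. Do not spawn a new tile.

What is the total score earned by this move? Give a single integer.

Answer: 132

Derivation:
Slide up:
col 0: [32, 4, 0, 0] -> [32, 4, 0, 0]  score +0 (running 0)
col 1: [16, 2, 2, 32] -> [16, 4, 32, 0]  score +4 (running 4)
col 2: [0, 64, 64, 4] -> [128, 4, 0, 0]  score +128 (running 132)
col 3: [0, 8, 2, 4] -> [8, 2, 4, 0]  score +0 (running 132)
Board after move:
 32  16 128   8
  4   4   4   2
  0  32   0   4
  0   0   0   0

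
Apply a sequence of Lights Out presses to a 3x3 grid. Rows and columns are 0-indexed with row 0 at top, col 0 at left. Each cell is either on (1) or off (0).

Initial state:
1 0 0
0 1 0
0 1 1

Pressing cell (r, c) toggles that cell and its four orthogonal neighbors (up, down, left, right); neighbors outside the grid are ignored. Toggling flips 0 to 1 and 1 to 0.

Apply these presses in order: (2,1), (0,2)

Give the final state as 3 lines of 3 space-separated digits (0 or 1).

After press 1 at (2,1):
1 0 0
0 0 0
1 0 0

After press 2 at (0,2):
1 1 1
0 0 1
1 0 0

Answer: 1 1 1
0 0 1
1 0 0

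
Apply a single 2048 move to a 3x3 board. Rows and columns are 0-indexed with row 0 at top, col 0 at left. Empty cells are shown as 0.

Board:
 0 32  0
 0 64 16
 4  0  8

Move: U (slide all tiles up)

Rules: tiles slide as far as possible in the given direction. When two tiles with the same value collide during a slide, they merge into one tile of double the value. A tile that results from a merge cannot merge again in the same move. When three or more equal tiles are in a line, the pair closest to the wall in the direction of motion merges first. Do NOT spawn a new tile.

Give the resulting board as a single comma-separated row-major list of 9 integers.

Slide up:
col 0: [0, 0, 4] -> [4, 0, 0]
col 1: [32, 64, 0] -> [32, 64, 0]
col 2: [0, 16, 8] -> [16, 8, 0]

Answer: 4, 32, 16, 0, 64, 8, 0, 0, 0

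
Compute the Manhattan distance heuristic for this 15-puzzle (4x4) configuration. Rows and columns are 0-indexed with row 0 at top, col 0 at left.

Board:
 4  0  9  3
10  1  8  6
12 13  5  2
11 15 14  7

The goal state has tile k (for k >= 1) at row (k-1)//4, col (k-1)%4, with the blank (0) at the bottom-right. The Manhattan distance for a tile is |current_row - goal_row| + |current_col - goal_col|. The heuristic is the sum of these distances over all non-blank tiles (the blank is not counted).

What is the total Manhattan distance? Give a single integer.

Answer: 35

Derivation:
Tile 4: (0,0)->(0,3) = 3
Tile 9: (0,2)->(2,0) = 4
Tile 3: (0,3)->(0,2) = 1
Tile 10: (1,0)->(2,1) = 2
Tile 1: (1,1)->(0,0) = 2
Tile 8: (1,2)->(1,3) = 1
Tile 6: (1,3)->(1,1) = 2
Tile 12: (2,0)->(2,3) = 3
Tile 13: (2,1)->(3,0) = 2
Tile 5: (2,2)->(1,0) = 3
Tile 2: (2,3)->(0,1) = 4
Tile 11: (3,0)->(2,2) = 3
Tile 15: (3,1)->(3,2) = 1
Tile 14: (3,2)->(3,1) = 1
Tile 7: (3,3)->(1,2) = 3
Sum: 3 + 4 + 1 + 2 + 2 + 1 + 2 + 3 + 2 + 3 + 4 + 3 + 1 + 1 + 3 = 35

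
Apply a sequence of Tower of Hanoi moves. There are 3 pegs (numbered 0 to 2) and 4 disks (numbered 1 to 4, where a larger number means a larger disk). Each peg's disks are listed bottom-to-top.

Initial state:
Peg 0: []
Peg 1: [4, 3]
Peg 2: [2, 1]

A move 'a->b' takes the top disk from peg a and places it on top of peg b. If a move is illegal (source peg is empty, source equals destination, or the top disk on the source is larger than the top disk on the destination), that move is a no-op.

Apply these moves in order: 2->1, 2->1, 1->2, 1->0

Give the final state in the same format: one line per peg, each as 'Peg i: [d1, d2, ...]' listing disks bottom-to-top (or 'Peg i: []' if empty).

After move 1 (2->1):
Peg 0: []
Peg 1: [4, 3, 1]
Peg 2: [2]

After move 2 (2->1):
Peg 0: []
Peg 1: [4, 3, 1]
Peg 2: [2]

After move 3 (1->2):
Peg 0: []
Peg 1: [4, 3]
Peg 2: [2, 1]

After move 4 (1->0):
Peg 0: [3]
Peg 1: [4]
Peg 2: [2, 1]

Answer: Peg 0: [3]
Peg 1: [4]
Peg 2: [2, 1]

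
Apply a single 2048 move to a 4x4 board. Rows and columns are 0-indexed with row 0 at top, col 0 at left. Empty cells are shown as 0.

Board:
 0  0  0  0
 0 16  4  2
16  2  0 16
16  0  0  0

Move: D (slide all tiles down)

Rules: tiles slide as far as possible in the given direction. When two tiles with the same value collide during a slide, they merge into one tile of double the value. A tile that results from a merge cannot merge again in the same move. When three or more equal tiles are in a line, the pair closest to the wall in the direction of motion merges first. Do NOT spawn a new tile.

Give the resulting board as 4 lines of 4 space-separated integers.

Answer:  0  0  0  0
 0  0  0  0
 0 16  0  2
32  2  4 16

Derivation:
Slide down:
col 0: [0, 0, 16, 16] -> [0, 0, 0, 32]
col 1: [0, 16, 2, 0] -> [0, 0, 16, 2]
col 2: [0, 4, 0, 0] -> [0, 0, 0, 4]
col 3: [0, 2, 16, 0] -> [0, 0, 2, 16]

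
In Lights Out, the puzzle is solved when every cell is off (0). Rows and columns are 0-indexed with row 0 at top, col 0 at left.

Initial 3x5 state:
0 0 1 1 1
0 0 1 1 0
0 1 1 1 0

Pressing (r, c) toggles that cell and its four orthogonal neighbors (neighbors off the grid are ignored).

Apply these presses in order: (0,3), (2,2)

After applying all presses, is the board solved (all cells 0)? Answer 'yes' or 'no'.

After press 1 at (0,3):
0 0 0 0 0
0 0 1 0 0
0 1 1 1 0

After press 2 at (2,2):
0 0 0 0 0
0 0 0 0 0
0 0 0 0 0

Lights still on: 0

Answer: yes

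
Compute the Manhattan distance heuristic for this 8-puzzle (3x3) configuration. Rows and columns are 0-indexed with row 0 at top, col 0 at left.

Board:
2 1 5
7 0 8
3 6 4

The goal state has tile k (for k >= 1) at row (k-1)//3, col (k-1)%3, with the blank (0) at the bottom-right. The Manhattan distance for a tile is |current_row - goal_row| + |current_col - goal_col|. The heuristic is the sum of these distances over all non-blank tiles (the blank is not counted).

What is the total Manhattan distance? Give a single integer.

Answer: 16

Derivation:
Tile 2: at (0,0), goal (0,1), distance |0-0|+|0-1| = 1
Tile 1: at (0,1), goal (0,0), distance |0-0|+|1-0| = 1
Tile 5: at (0,2), goal (1,1), distance |0-1|+|2-1| = 2
Tile 7: at (1,0), goal (2,0), distance |1-2|+|0-0| = 1
Tile 8: at (1,2), goal (2,1), distance |1-2|+|2-1| = 2
Tile 3: at (2,0), goal (0,2), distance |2-0|+|0-2| = 4
Tile 6: at (2,1), goal (1,2), distance |2-1|+|1-2| = 2
Tile 4: at (2,2), goal (1,0), distance |2-1|+|2-0| = 3
Sum: 1 + 1 + 2 + 1 + 2 + 4 + 2 + 3 = 16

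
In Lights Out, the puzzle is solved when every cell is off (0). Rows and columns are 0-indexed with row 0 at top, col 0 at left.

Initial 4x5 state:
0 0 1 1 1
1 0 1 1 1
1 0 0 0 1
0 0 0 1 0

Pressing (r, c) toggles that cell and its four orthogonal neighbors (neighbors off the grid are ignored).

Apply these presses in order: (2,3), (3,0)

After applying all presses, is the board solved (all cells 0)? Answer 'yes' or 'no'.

Answer: no

Derivation:
After press 1 at (2,3):
0 0 1 1 1
1 0 1 0 1
1 0 1 1 0
0 0 0 0 0

After press 2 at (3,0):
0 0 1 1 1
1 0 1 0 1
0 0 1 1 0
1 1 0 0 0

Lights still on: 10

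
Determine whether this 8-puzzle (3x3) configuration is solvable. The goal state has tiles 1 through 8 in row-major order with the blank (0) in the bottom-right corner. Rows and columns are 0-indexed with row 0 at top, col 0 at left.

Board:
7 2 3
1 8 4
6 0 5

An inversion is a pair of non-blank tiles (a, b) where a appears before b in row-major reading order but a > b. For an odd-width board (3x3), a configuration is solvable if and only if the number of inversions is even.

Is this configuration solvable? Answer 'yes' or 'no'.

Answer: yes

Derivation:
Inversions (pairs i<j in row-major order where tile[i] > tile[j] > 0): 12
12 is even, so the puzzle is solvable.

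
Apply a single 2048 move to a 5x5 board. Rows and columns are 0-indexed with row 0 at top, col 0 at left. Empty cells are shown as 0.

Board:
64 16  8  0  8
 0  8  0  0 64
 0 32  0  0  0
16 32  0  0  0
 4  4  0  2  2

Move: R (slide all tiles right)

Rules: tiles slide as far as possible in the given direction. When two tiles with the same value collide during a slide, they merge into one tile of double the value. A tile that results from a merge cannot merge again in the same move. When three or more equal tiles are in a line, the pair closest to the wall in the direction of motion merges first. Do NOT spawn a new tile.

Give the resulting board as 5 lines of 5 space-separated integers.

Slide right:
row 0: [64, 16, 8, 0, 8] -> [0, 0, 64, 16, 16]
row 1: [0, 8, 0, 0, 64] -> [0, 0, 0, 8, 64]
row 2: [0, 32, 0, 0, 0] -> [0, 0, 0, 0, 32]
row 3: [16, 32, 0, 0, 0] -> [0, 0, 0, 16, 32]
row 4: [4, 4, 0, 2, 2] -> [0, 0, 0, 8, 4]

Answer:  0  0 64 16 16
 0  0  0  8 64
 0  0  0  0 32
 0  0  0 16 32
 0  0  0  8  4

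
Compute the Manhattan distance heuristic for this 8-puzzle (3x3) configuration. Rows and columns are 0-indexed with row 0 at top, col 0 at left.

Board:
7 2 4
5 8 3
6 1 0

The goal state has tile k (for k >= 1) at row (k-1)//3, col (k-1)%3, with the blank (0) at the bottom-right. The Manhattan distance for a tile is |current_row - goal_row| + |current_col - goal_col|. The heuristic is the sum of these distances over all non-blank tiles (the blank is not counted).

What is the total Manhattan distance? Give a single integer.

Answer: 14

Derivation:
Tile 7: at (0,0), goal (2,0), distance |0-2|+|0-0| = 2
Tile 2: at (0,1), goal (0,1), distance |0-0|+|1-1| = 0
Tile 4: at (0,2), goal (1,0), distance |0-1|+|2-0| = 3
Tile 5: at (1,0), goal (1,1), distance |1-1|+|0-1| = 1
Tile 8: at (1,1), goal (2,1), distance |1-2|+|1-1| = 1
Tile 3: at (1,2), goal (0,2), distance |1-0|+|2-2| = 1
Tile 6: at (2,0), goal (1,2), distance |2-1|+|0-2| = 3
Tile 1: at (2,1), goal (0,0), distance |2-0|+|1-0| = 3
Sum: 2 + 0 + 3 + 1 + 1 + 1 + 3 + 3 = 14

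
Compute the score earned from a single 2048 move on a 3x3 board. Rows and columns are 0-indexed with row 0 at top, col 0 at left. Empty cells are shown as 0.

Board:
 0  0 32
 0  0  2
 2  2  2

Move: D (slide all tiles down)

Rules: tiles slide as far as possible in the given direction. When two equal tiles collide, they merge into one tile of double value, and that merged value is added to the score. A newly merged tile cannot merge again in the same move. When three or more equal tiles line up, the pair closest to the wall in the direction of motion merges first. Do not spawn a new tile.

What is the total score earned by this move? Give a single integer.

Answer: 4

Derivation:
Slide down:
col 0: [0, 0, 2] -> [0, 0, 2]  score +0 (running 0)
col 1: [0, 0, 2] -> [0, 0, 2]  score +0 (running 0)
col 2: [32, 2, 2] -> [0, 32, 4]  score +4 (running 4)
Board after move:
 0  0  0
 0  0 32
 2  2  4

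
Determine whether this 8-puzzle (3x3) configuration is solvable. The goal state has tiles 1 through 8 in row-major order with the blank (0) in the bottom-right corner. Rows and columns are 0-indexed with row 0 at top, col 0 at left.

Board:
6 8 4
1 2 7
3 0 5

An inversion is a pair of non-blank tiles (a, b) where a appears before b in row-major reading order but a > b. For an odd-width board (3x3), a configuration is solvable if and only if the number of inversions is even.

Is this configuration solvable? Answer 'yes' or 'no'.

Answer: yes

Derivation:
Inversions (pairs i<j in row-major order where tile[i] > tile[j] > 0): 16
16 is even, so the puzzle is solvable.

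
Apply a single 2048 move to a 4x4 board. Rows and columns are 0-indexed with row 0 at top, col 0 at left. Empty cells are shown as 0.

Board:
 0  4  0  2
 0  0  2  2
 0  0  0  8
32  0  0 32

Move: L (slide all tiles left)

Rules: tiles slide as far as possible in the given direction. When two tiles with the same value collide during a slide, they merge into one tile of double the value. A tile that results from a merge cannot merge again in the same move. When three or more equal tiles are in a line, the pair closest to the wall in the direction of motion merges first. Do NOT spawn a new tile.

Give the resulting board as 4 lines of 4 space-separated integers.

Answer:  4  2  0  0
 4  0  0  0
 8  0  0  0
64  0  0  0

Derivation:
Slide left:
row 0: [0, 4, 0, 2] -> [4, 2, 0, 0]
row 1: [0, 0, 2, 2] -> [4, 0, 0, 0]
row 2: [0, 0, 0, 8] -> [8, 0, 0, 0]
row 3: [32, 0, 0, 32] -> [64, 0, 0, 0]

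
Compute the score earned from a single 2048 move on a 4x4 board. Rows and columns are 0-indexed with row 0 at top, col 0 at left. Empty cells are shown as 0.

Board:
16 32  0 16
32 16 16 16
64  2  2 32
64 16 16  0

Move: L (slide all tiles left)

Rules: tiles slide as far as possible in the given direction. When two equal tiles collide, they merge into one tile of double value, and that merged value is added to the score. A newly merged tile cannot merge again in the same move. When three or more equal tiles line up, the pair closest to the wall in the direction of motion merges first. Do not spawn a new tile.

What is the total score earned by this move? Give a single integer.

Slide left:
row 0: [16, 32, 0, 16] -> [16, 32, 16, 0]  score +0 (running 0)
row 1: [32, 16, 16, 16] -> [32, 32, 16, 0]  score +32 (running 32)
row 2: [64, 2, 2, 32] -> [64, 4, 32, 0]  score +4 (running 36)
row 3: [64, 16, 16, 0] -> [64, 32, 0, 0]  score +32 (running 68)
Board after move:
16 32 16  0
32 32 16  0
64  4 32  0
64 32  0  0

Answer: 68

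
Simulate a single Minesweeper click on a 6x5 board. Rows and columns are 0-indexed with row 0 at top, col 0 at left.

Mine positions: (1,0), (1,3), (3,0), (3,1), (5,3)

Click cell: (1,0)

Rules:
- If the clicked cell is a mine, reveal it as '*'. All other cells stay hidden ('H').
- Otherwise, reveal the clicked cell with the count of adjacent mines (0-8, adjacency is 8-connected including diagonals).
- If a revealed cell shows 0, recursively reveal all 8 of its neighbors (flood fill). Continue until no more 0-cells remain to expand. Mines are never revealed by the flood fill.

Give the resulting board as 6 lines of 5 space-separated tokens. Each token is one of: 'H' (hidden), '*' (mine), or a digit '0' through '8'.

H H H H H
* H H H H
H H H H H
H H H H H
H H H H H
H H H H H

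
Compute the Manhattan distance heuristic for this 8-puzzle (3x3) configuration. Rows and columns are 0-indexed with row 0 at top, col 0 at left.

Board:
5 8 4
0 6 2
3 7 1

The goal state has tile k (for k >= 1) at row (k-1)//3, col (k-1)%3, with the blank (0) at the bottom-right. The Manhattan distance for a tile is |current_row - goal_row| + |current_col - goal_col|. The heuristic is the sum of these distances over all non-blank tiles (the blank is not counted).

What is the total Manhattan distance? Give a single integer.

Answer: 19

Derivation:
Tile 5: (0,0)->(1,1) = 2
Tile 8: (0,1)->(2,1) = 2
Tile 4: (0,2)->(1,0) = 3
Tile 6: (1,1)->(1,2) = 1
Tile 2: (1,2)->(0,1) = 2
Tile 3: (2,0)->(0,2) = 4
Tile 7: (2,1)->(2,0) = 1
Tile 1: (2,2)->(0,0) = 4
Sum: 2 + 2 + 3 + 1 + 2 + 4 + 1 + 4 = 19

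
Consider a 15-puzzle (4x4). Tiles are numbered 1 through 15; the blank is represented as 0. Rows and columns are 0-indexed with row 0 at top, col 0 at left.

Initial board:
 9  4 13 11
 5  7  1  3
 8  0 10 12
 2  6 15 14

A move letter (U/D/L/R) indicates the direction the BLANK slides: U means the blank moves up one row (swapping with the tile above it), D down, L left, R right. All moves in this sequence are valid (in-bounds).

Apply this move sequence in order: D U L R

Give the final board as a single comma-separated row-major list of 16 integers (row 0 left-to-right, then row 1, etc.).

After move 1 (D):
 9  4 13 11
 5  7  1  3
 8  6 10 12
 2  0 15 14

After move 2 (U):
 9  4 13 11
 5  7  1  3
 8  0 10 12
 2  6 15 14

After move 3 (L):
 9  4 13 11
 5  7  1  3
 0  8 10 12
 2  6 15 14

After move 4 (R):
 9  4 13 11
 5  7  1  3
 8  0 10 12
 2  6 15 14

Answer: 9, 4, 13, 11, 5, 7, 1, 3, 8, 0, 10, 12, 2, 6, 15, 14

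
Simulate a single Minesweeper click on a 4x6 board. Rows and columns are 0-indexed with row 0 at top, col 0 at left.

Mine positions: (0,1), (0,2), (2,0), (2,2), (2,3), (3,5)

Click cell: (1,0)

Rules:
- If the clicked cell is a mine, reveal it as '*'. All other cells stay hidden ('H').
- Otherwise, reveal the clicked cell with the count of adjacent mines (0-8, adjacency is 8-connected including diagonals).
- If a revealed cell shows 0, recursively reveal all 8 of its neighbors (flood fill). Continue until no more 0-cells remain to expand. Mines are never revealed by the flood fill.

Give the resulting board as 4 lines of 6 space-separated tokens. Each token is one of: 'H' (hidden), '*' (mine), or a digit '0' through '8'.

H H H H H H
2 H H H H H
H H H H H H
H H H H H H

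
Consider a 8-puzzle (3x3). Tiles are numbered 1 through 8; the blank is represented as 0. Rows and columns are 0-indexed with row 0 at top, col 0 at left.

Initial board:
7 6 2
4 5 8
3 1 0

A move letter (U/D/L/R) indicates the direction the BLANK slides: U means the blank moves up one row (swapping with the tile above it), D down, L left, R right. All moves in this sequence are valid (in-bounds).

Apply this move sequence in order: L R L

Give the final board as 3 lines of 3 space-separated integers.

After move 1 (L):
7 6 2
4 5 8
3 0 1

After move 2 (R):
7 6 2
4 5 8
3 1 0

After move 3 (L):
7 6 2
4 5 8
3 0 1

Answer: 7 6 2
4 5 8
3 0 1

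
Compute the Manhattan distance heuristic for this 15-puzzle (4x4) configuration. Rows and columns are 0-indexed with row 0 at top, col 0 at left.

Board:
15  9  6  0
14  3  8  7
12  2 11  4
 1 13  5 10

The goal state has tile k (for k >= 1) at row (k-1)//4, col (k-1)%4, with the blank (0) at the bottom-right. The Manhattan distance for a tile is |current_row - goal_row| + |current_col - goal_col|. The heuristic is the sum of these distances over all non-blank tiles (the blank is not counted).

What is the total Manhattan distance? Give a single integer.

Answer: 35

Derivation:
Tile 15: at (0,0), goal (3,2), distance |0-3|+|0-2| = 5
Tile 9: at (0,1), goal (2,0), distance |0-2|+|1-0| = 3
Tile 6: at (0,2), goal (1,1), distance |0-1|+|2-1| = 2
Tile 14: at (1,0), goal (3,1), distance |1-3|+|0-1| = 3
Tile 3: at (1,1), goal (0,2), distance |1-0|+|1-2| = 2
Tile 8: at (1,2), goal (1,3), distance |1-1|+|2-3| = 1
Tile 7: at (1,3), goal (1,2), distance |1-1|+|3-2| = 1
Tile 12: at (2,0), goal (2,3), distance |2-2|+|0-3| = 3
Tile 2: at (2,1), goal (0,1), distance |2-0|+|1-1| = 2
Tile 11: at (2,2), goal (2,2), distance |2-2|+|2-2| = 0
Tile 4: at (2,3), goal (0,3), distance |2-0|+|3-3| = 2
Tile 1: at (3,0), goal (0,0), distance |3-0|+|0-0| = 3
Tile 13: at (3,1), goal (3,0), distance |3-3|+|1-0| = 1
Tile 5: at (3,2), goal (1,0), distance |3-1|+|2-0| = 4
Tile 10: at (3,3), goal (2,1), distance |3-2|+|3-1| = 3
Sum: 5 + 3 + 2 + 3 + 2 + 1 + 1 + 3 + 2 + 0 + 2 + 3 + 1 + 4 + 3 = 35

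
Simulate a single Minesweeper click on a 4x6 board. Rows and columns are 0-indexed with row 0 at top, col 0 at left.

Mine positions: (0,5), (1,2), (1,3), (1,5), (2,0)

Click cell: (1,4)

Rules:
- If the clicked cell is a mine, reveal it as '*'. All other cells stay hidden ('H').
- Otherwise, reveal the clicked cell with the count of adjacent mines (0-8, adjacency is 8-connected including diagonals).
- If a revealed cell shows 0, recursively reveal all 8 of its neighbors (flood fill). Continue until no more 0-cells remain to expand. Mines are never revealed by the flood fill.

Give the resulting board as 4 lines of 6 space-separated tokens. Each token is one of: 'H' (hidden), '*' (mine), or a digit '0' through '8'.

H H H H H H
H H H H 3 H
H H H H H H
H H H H H H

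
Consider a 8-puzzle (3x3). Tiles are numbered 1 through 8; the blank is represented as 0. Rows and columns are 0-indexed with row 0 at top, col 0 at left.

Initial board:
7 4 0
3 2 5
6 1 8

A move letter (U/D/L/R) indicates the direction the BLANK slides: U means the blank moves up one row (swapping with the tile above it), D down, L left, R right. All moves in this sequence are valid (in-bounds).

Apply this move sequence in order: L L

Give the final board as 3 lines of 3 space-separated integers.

Answer: 0 7 4
3 2 5
6 1 8

Derivation:
After move 1 (L):
7 0 4
3 2 5
6 1 8

After move 2 (L):
0 7 4
3 2 5
6 1 8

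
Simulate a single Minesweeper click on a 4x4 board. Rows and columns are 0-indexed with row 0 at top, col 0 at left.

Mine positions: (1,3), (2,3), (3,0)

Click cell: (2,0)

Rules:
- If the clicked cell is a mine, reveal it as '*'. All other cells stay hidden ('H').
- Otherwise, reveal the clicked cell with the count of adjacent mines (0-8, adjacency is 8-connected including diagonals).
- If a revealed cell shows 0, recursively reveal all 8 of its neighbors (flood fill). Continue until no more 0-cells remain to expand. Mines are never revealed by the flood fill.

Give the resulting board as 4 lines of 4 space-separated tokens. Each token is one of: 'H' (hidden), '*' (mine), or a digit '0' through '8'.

H H H H
H H H H
1 H H H
H H H H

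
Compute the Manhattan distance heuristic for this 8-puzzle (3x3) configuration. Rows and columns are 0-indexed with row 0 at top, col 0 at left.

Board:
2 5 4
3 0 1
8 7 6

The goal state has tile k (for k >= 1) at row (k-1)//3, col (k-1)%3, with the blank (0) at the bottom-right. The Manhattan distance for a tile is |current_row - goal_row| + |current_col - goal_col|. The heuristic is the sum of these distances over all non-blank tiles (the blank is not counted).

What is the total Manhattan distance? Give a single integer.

Tile 2: at (0,0), goal (0,1), distance |0-0|+|0-1| = 1
Tile 5: at (0,1), goal (1,1), distance |0-1|+|1-1| = 1
Tile 4: at (0,2), goal (1,0), distance |0-1|+|2-0| = 3
Tile 3: at (1,0), goal (0,2), distance |1-0|+|0-2| = 3
Tile 1: at (1,2), goal (0,0), distance |1-0|+|2-0| = 3
Tile 8: at (2,0), goal (2,1), distance |2-2|+|0-1| = 1
Tile 7: at (2,1), goal (2,0), distance |2-2|+|1-0| = 1
Tile 6: at (2,2), goal (1,2), distance |2-1|+|2-2| = 1
Sum: 1 + 1 + 3 + 3 + 3 + 1 + 1 + 1 = 14

Answer: 14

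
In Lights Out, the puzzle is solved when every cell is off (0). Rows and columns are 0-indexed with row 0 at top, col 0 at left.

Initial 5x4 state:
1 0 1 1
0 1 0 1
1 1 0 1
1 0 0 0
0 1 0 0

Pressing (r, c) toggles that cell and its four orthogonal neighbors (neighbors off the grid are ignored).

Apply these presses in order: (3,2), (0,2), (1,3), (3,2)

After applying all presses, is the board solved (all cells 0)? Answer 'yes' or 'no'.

Answer: no

Derivation:
After press 1 at (3,2):
1 0 1 1
0 1 0 1
1 1 1 1
1 1 1 1
0 1 1 0

After press 2 at (0,2):
1 1 0 0
0 1 1 1
1 1 1 1
1 1 1 1
0 1 1 0

After press 3 at (1,3):
1 1 0 1
0 1 0 0
1 1 1 0
1 1 1 1
0 1 1 0

After press 4 at (3,2):
1 1 0 1
0 1 0 0
1 1 0 0
1 0 0 0
0 1 0 0

Lights still on: 8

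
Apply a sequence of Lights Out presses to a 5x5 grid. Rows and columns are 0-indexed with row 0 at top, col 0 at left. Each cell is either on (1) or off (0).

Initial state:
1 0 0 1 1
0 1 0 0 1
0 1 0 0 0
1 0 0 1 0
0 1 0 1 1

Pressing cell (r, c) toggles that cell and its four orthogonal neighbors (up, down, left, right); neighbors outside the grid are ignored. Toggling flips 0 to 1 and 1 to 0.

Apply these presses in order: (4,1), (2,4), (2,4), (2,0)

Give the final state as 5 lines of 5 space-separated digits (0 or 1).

Answer: 1 0 0 1 1
1 1 0 0 1
1 0 0 0 0
0 1 0 1 0
1 0 1 1 1

Derivation:
After press 1 at (4,1):
1 0 0 1 1
0 1 0 0 1
0 1 0 0 0
1 1 0 1 0
1 0 1 1 1

After press 2 at (2,4):
1 0 0 1 1
0 1 0 0 0
0 1 0 1 1
1 1 0 1 1
1 0 1 1 1

After press 3 at (2,4):
1 0 0 1 1
0 1 0 0 1
0 1 0 0 0
1 1 0 1 0
1 0 1 1 1

After press 4 at (2,0):
1 0 0 1 1
1 1 0 0 1
1 0 0 0 0
0 1 0 1 0
1 0 1 1 1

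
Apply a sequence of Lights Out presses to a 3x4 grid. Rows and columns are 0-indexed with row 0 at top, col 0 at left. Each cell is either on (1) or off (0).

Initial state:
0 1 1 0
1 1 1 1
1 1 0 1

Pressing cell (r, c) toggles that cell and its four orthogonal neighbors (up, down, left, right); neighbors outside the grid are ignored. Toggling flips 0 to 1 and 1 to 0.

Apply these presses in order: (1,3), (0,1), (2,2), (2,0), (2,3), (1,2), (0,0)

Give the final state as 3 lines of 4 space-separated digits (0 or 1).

Answer: 0 1 1 1
1 1 0 0
0 1 1 0

Derivation:
After press 1 at (1,3):
0 1 1 1
1 1 0 0
1 1 0 0

After press 2 at (0,1):
1 0 0 1
1 0 0 0
1 1 0 0

After press 3 at (2,2):
1 0 0 1
1 0 1 0
1 0 1 1

After press 4 at (2,0):
1 0 0 1
0 0 1 0
0 1 1 1

After press 5 at (2,3):
1 0 0 1
0 0 1 1
0 1 0 0

After press 6 at (1,2):
1 0 1 1
0 1 0 0
0 1 1 0

After press 7 at (0,0):
0 1 1 1
1 1 0 0
0 1 1 0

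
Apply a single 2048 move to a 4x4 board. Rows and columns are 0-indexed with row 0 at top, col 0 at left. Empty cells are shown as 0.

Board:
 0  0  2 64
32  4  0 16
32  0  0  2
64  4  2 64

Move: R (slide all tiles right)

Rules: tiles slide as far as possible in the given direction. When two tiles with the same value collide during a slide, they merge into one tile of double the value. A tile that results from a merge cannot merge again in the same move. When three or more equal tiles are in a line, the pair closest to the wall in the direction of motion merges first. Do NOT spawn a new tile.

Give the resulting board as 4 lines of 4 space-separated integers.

Slide right:
row 0: [0, 0, 2, 64] -> [0, 0, 2, 64]
row 1: [32, 4, 0, 16] -> [0, 32, 4, 16]
row 2: [32, 0, 0, 2] -> [0, 0, 32, 2]
row 3: [64, 4, 2, 64] -> [64, 4, 2, 64]

Answer:  0  0  2 64
 0 32  4 16
 0  0 32  2
64  4  2 64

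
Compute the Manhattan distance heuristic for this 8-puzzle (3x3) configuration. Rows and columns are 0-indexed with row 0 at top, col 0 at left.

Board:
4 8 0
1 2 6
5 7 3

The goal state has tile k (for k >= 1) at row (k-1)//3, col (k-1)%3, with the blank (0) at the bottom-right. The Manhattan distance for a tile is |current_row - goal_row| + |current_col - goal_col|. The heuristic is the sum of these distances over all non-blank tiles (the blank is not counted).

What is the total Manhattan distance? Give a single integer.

Answer: 10

Derivation:
Tile 4: at (0,0), goal (1,0), distance |0-1|+|0-0| = 1
Tile 8: at (0,1), goal (2,1), distance |0-2|+|1-1| = 2
Tile 1: at (1,0), goal (0,0), distance |1-0|+|0-0| = 1
Tile 2: at (1,1), goal (0,1), distance |1-0|+|1-1| = 1
Tile 6: at (1,2), goal (1,2), distance |1-1|+|2-2| = 0
Tile 5: at (2,0), goal (1,1), distance |2-1|+|0-1| = 2
Tile 7: at (2,1), goal (2,0), distance |2-2|+|1-0| = 1
Tile 3: at (2,2), goal (0,2), distance |2-0|+|2-2| = 2
Sum: 1 + 2 + 1 + 1 + 0 + 2 + 1 + 2 = 10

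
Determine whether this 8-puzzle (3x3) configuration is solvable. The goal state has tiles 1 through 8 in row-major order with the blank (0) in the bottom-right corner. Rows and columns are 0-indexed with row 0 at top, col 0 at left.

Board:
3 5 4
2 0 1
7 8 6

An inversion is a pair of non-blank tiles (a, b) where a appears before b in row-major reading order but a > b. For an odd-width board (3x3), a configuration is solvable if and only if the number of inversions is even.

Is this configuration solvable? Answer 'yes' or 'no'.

Answer: yes

Derivation:
Inversions (pairs i<j in row-major order where tile[i] > tile[j] > 0): 10
10 is even, so the puzzle is solvable.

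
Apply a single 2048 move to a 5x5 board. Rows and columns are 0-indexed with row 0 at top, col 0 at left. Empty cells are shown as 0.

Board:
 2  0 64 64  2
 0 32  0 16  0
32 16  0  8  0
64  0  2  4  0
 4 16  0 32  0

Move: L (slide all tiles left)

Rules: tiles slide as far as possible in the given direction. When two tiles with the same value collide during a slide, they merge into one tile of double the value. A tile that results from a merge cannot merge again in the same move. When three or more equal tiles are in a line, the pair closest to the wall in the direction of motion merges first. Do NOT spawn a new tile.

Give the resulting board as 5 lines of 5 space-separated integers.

Answer:   2 128   2   0   0
 32  16   0   0   0
 32  16   8   0   0
 64   2   4   0   0
  4  16  32   0   0

Derivation:
Slide left:
row 0: [2, 0, 64, 64, 2] -> [2, 128, 2, 0, 0]
row 1: [0, 32, 0, 16, 0] -> [32, 16, 0, 0, 0]
row 2: [32, 16, 0, 8, 0] -> [32, 16, 8, 0, 0]
row 3: [64, 0, 2, 4, 0] -> [64, 2, 4, 0, 0]
row 4: [4, 16, 0, 32, 0] -> [4, 16, 32, 0, 0]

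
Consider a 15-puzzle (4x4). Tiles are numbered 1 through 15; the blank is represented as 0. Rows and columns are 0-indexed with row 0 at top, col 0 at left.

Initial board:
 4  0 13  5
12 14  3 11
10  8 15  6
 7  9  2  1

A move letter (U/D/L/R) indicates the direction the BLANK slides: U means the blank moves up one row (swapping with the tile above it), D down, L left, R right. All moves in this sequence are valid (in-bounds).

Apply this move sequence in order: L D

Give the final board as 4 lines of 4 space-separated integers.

After move 1 (L):
 0  4 13  5
12 14  3 11
10  8 15  6
 7  9  2  1

After move 2 (D):
12  4 13  5
 0 14  3 11
10  8 15  6
 7  9  2  1

Answer: 12  4 13  5
 0 14  3 11
10  8 15  6
 7  9  2  1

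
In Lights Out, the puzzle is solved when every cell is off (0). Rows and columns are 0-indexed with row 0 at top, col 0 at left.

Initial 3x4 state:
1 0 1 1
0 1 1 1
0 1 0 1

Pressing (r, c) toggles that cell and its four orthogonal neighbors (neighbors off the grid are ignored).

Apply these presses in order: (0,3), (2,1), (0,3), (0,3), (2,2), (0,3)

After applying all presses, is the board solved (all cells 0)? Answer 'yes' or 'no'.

Answer: no

Derivation:
After press 1 at (0,3):
1 0 0 0
0 1 1 0
0 1 0 1

After press 2 at (2,1):
1 0 0 0
0 0 1 0
1 0 1 1

After press 3 at (0,3):
1 0 1 1
0 0 1 1
1 0 1 1

After press 4 at (0,3):
1 0 0 0
0 0 1 0
1 0 1 1

After press 5 at (2,2):
1 0 0 0
0 0 0 0
1 1 0 0

After press 6 at (0,3):
1 0 1 1
0 0 0 1
1 1 0 0

Lights still on: 6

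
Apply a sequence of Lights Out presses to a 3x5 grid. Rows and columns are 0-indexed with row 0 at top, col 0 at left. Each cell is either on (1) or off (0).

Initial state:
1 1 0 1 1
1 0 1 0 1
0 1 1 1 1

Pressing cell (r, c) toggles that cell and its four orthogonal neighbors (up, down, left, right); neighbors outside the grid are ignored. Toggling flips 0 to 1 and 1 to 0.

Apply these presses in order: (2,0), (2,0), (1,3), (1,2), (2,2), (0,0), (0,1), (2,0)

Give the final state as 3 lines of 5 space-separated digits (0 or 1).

After press 1 at (2,0):
1 1 0 1 1
0 0 1 0 1
1 0 1 1 1

After press 2 at (2,0):
1 1 0 1 1
1 0 1 0 1
0 1 1 1 1

After press 3 at (1,3):
1 1 0 0 1
1 0 0 1 0
0 1 1 0 1

After press 4 at (1,2):
1 1 1 0 1
1 1 1 0 0
0 1 0 0 1

After press 5 at (2,2):
1 1 1 0 1
1 1 0 0 0
0 0 1 1 1

After press 6 at (0,0):
0 0 1 0 1
0 1 0 0 0
0 0 1 1 1

After press 7 at (0,1):
1 1 0 0 1
0 0 0 0 0
0 0 1 1 1

After press 8 at (2,0):
1 1 0 0 1
1 0 0 0 0
1 1 1 1 1

Answer: 1 1 0 0 1
1 0 0 0 0
1 1 1 1 1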